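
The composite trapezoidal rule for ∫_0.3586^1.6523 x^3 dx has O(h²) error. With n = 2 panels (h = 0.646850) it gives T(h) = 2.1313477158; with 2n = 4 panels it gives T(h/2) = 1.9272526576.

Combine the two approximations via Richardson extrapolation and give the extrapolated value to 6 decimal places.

1.859221

Leading term ∝ h^2; use weight 4 = 2^2.
4·1.9272526576 = 7.7090106304; 7.7090106304 − 2.1313477158 = 5.5776629146
Divide by 2^2 − 1 = 3.
Result: 1.8592209715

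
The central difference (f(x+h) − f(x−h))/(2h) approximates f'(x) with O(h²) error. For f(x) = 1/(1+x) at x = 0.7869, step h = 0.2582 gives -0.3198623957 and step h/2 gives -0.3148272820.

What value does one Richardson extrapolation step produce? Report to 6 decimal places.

r = 2: numerator weight 4, denominator 3.
Weighted: (-1.2593091280) − (-0.3198623957) = -0.9394467323
R = (-0.9394467323)/3 = -0.3131489108

-0.313149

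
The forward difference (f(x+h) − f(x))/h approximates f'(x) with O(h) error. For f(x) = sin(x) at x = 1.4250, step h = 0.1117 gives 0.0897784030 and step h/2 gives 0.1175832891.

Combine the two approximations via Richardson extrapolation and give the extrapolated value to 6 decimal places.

0.145388

The method has order 1: 2^1 = 2.
Top: 2(0.1175832891) − (0.0897784030) = 0.1453881752
Denominator 2 − 1 = 1.
So the Richardson estimate is 0.1453881752.
Correction |R − A(h/2)| = 2.780e-02; gap |A(h/2) − A(h)| = 2.780e-02.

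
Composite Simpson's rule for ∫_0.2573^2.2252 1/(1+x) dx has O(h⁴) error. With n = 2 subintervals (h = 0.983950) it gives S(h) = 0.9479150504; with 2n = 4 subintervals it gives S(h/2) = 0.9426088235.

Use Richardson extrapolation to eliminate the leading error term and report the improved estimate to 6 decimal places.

0.942255

Method order is 4; weight 2^4 = 16.
16 × 0.9426088235 = 15.0817411760; 15.0817411760 − 0.9479150504 = 14.1338261256
R = 14.1338261256/15 = 0.9422550750
Shift from A(h/2): −0.0003537485.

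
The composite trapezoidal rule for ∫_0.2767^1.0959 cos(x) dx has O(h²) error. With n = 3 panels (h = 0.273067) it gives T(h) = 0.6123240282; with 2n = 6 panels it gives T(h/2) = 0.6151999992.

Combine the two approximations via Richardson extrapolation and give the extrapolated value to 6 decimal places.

0.616159

The method has order 2: 2^2 = 4.
2^2 × A(h/2) = 2.4607999968; minus A(h) gives 1.8484759686.
Divide by 2^2 − 1 = 3.
1.8484759686 ÷ 3 = 0.6161586562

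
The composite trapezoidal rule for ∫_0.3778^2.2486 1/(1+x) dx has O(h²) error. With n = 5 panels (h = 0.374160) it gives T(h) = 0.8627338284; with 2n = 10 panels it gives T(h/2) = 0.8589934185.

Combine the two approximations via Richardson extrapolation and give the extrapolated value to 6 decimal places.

0.857747

Method order is 2; weight 2^2 = 4.
2^2·A(h/2) = 3.4359736740; minus A(h) gives 2.5732398456.
Divide by 2^2 − 1 = 3.
Result: 0.8577466152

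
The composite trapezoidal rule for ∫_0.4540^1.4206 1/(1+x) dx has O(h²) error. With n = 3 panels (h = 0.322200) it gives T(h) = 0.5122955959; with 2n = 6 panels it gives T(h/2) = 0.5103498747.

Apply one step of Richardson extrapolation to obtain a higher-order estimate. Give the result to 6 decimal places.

0.509701

With r = 2 the leading error scales as h^2, so the weight is 2^2 = 4.
4×0.5103498747 = 2.0413994988; 2.0413994988 − 0.5122955959 = 1.5291039029
Denominator 4 − 1 = 3.
R = 1.5291039029/3 = 0.5097013010
Shift from A(h/2): −0.0006485737.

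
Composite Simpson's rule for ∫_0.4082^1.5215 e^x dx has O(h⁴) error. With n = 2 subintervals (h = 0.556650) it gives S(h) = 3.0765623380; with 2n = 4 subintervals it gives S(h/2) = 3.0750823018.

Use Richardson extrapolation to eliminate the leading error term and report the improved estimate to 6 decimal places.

Order 4 gives 2^r = 16 and 2^r − 1 = 15.
16·3.0750823018 − 3.0765623380 = 46.1247544908
Extrapolated: 46.1247544908 / 15 = 3.0749836327

3.074984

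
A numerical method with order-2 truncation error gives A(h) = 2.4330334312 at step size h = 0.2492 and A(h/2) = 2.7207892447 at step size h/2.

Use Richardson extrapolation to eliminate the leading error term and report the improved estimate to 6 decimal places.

2.816708

The method has order 2: 2^2 = 4.
4×2.7207892447 = 10.8831569788; 10.8831569788 − 2.4330334312 = 8.4501235476
Divide by 2^2 − 1 = 3.
8.4501235476 ÷ 3 = 2.8167078492
Correction |R − A(h/2)| = 9.592e-02; gap |A(h/2) − A(h)| = 2.878e-01.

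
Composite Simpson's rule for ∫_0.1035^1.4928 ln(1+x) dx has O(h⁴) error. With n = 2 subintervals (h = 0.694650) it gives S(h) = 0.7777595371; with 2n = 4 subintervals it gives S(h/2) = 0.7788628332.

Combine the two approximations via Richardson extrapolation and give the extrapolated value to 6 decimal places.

Method order is 4; weight 2^4 = 16.
Weighted: 12.4618053312 − 0.7777595371 = 11.6840457941
R = 11.6840457941/15 = 0.7789363863
Shift from A(h/2): +0.0000735531.

0.778936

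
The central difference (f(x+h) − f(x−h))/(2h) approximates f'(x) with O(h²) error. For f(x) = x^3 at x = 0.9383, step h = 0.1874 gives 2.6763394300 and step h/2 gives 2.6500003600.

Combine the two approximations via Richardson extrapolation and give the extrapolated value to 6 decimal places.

2.641221

With r = 2 the leading error scales as h^2, so the weight is 2^2 = 4.
Numerator 4*A(h/2) − A(h) = 4*2.6500003600 − 2.6763394300 = 7.9236620100
Denominator 4 − 1 = 3.
Result: 2.6412206700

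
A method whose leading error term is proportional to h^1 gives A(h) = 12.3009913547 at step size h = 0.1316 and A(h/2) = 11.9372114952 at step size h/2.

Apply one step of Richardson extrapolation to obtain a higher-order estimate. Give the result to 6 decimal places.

Method order is 1; weight 2^1 = 2.
Numerator 2*A(h/2) − A(h) = 2*11.9372114952 − 12.3009913547 = 11.5734316357
11.5734316357 ÷ 1 = 11.5734316357

11.573432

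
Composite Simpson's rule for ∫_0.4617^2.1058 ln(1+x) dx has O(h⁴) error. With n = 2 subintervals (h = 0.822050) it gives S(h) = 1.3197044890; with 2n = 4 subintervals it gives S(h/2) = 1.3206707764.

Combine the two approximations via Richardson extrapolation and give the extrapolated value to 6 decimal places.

With r = 4 the leading error scales as h^4, so the weight is 2^4 = 16.
Weighted: 21.1307324224 − 1.3197044890 = 19.8110279334
R = 19.8110279334/15 = 1.3207351956
Correction |R − A(h/2)| = 6.442e-05; gap |A(h/2) − A(h)| = 9.663e-04.

1.320735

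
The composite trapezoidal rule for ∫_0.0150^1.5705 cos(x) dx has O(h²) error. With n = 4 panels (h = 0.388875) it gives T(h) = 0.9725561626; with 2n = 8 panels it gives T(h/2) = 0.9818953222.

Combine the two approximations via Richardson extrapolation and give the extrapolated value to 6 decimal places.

0.985008

Order 2 gives 2^r = 4 and 2^r − 1 = 3.
Numerator 4*A(h/2) − A(h) = 4*0.9818953222 − 0.9725561626 = 2.9550251262
(4*0.9818953222 − 0.9725561626)/(4 − 1) = 0.9850083754
Correction |R − A(h/2)| = 3.113e-03; gap |A(h/2) − A(h)| = 9.339e-03.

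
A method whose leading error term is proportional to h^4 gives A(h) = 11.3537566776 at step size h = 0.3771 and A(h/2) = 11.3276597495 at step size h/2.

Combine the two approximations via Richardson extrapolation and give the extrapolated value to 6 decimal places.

11.325920

Leading term ∝ h^4; use weight 16 = 2^4.
16*11.3276597495 = 181.2425559920; 181.2425559920 − 11.3537566776 = 169.8887993144
(16*11.3276597495 − 11.3537566776)/(16 − 1) = 11.3259199543
Correction |R − A(h/2)| = 1.740e-03; gap |A(h/2) − A(h)| = 2.610e-02.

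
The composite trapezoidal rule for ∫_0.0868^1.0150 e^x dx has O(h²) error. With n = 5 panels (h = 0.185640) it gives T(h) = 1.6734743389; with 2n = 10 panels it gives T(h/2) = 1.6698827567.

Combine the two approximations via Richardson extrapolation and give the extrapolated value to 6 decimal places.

1.668686

The method has order 2: 2^2 = 4.
Weighted: 6.6795310268 − 1.6734743389 = 5.0060566879
R = 5.0060566879/3 = 1.6686855626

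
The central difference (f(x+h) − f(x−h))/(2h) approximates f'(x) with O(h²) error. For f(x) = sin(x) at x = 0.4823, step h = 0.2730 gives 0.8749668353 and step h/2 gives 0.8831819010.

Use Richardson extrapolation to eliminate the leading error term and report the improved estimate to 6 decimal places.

0.885920

r = 2: numerator weight 4, denominator 3.
2^2*A(h/2) = 3.5327276040; minus A(h) gives 2.6577607687.
Denominator 4 − 1 = 3.
R = 2.6577607687/3 = 0.8859202562
Gap between inputs: 8.215e-03; correction applied: +0.0027383552.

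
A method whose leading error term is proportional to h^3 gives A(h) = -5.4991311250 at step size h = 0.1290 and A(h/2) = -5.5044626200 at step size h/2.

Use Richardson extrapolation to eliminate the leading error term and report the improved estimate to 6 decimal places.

Leading term ∝ h^3; use weight 8 = 2^3.
Top: 8(-5.5044626200) − (-5.4991311250) = -38.5365698350
Denominator 8 − 1 = 7.
Extrapolated: (-38.5365698350) / 7 = -5.5052242621

-5.505224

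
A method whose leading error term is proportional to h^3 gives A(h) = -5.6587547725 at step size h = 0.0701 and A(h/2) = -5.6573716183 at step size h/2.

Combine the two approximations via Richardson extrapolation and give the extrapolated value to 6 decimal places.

r = 3: numerator weight 8, denominator 7.
Numerator 8 × A(h/2) − A(h) = 8 × (-5.6573716183) − (-5.6587547725) = -39.6002181739
Divide by 2^3 − 1 = 7.
(8 × (-5.6573716183) − (-5.6587547725))/(8 − 1) = -5.6571740248

-5.657174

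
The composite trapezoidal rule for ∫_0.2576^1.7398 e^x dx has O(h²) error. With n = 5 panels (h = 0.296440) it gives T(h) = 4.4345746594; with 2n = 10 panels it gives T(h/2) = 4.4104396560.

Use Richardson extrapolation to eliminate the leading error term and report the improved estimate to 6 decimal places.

4.402395

With r = 2 the leading error scales as h^2, so the weight is 2^2 = 4.
4*4.4104396560 = 17.6417586240; subtract 4.4345746594 → 13.2071839646
Divide by 2^2 − 1 = 3.
Result: 4.4023946549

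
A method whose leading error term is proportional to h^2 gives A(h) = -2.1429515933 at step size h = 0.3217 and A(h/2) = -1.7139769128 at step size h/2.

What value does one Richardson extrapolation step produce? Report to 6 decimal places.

With r = 2 the leading error scales as h^2, so the weight is 2^2 = 4.
4·(-1.7139769128) − (-2.1429515933) = -4.7129560579
Extrapolated: (-4.7129560579) / 3 = -1.5709853526
Shift from A(h/2): +0.1429915602.

-1.570985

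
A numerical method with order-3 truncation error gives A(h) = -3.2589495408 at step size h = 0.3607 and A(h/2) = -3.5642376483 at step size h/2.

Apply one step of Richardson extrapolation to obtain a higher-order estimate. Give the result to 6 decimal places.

-3.607850

Order 3 gives 2^r = 8 and 2^r − 1 = 7.
Numerator 8×A(h/2) − A(h) = 8×(-3.5642376483) − (-3.2589495408) = -25.2549516456
Extrapolated: (-25.2549516456) / 7 = -3.6078502351
Gap between inputs: 3.053e-01; correction applied: −0.0436125868.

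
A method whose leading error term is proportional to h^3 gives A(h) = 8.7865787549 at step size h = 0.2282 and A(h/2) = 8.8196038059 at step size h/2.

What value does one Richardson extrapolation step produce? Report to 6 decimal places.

8.824322

Order 3 gives 2^r = 8 and 2^r − 1 = 7.
8×8.8196038059 = 70.5568304472; 70.5568304472 − 8.7865787549 = 61.7702516923
R = 61.7702516923/7 = 8.8243216703
Correction |R − A(h/2)| = 4.718e-03; gap |A(h/2) − A(h)| = 3.303e-02.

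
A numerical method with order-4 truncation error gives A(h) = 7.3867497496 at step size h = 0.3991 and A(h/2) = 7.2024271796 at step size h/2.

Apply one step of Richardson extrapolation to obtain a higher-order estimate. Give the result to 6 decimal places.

7.190139

Order 4 gives 2^r = 16 and 2^r − 1 = 15.
Difference of the inputs: 7.2024271796 − 7.3867497496 = -0.1843225700
Correction (A(h/2) − A(h))/(16 − 1) = (-0.1843225700)/15 = -0.0122881713
R = 7.2024271796 − 0.0122881713 = 7.1901390083
Gap between inputs: 1.843e-01; correction applied: −0.0122881713.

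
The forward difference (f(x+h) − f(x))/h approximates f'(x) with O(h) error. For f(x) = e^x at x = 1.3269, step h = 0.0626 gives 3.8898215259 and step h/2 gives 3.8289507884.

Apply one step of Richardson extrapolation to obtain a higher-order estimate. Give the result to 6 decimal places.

Error is O(h^1); halving h shrinks it by 2^1 = 2.
2·3.8289507884 − 3.8898215259 = 3.7680800509
(2·3.8289507884 − 3.8898215259)/(2 − 1) = 3.7680800509
Gap between inputs: 6.087e-02; correction applied: −0.0608707375.

3.768080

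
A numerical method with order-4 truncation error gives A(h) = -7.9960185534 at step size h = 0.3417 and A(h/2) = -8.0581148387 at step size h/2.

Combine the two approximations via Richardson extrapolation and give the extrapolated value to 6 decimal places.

Error is O(h^4); halving h shrinks it by 2^4 = 16.
Difference of the inputs: -8.0581148387 − (-7.9960185534) = -0.0620962853
Correction (A(h/2) − A(h))/(16 − 1) = (-0.0620962853)/15 = -0.0041397524
R = A(h/2) + (A(h/2) − A(h))/15 = -8.0581148387 − 0.0041397524 = -8.0622545911

-8.062255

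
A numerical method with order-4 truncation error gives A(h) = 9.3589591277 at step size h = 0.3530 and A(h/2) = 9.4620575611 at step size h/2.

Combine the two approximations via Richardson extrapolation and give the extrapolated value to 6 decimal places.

9.468931

r = 4: numerator weight 16, denominator 15.
16*9.4620575611 = 151.3929209776; subtract 9.3589591277 → 142.0339618499
R = 142.0339618499/15 = 9.4689307900
Shift from A(h/2): +0.0068732289.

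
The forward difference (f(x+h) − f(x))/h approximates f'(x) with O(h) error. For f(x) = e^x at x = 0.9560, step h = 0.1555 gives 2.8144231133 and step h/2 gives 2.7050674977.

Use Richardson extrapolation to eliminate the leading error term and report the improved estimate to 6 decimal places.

2.595712

Method order is 1; weight 2^1 = 2.
Weighted: 5.4101349954 − 2.8144231133 = 2.5957118821
Denominator 2 − 1 = 1.
(2×2.7050674977 − 2.8144231133)/(2 − 1) = 2.5957118821
Shift from A(h/2): −0.1093556156.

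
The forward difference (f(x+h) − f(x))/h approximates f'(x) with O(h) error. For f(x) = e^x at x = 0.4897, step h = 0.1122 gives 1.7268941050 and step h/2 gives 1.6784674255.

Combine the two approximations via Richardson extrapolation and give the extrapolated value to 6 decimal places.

1.630041

The method has order 1: 2^1 = 2.
2 × 1.6784674255 − 1.7268941050 = 1.6300407460
Divide by 2^1 − 1 = 1.
So the Richardson estimate is 1.6300407460.
Gap between inputs: 4.843e-02; correction applied: −0.0484266795.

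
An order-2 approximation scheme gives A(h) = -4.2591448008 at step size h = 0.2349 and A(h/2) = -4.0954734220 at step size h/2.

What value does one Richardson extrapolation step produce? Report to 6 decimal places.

-4.040916

Order 2 gives 2^r = 4 and 2^r − 1 = 3.
4×(-4.0954734220) = -16.3818936880; subtract (-4.2591448008) → -12.1227488872
Denominator 4 − 1 = 3.
R = (-12.1227488872)/3 = -4.0409162957
Shift from A(h/2): +0.0545571263.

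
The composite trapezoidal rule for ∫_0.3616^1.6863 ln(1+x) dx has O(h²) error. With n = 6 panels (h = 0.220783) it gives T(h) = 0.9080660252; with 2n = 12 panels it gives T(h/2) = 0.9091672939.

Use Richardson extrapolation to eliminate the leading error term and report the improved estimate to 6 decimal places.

Error is O(h^2); halving h shrinks it by 2^2 = 4.
Numerator 4 × A(h/2) − A(h) = 4 × 0.9091672939 − 0.9080660252 = 2.7286031504
Denominator 4 − 1 = 3.
(4 × 0.9091672939 − 0.9080660252)/(4 − 1) = 0.9095343835

0.909534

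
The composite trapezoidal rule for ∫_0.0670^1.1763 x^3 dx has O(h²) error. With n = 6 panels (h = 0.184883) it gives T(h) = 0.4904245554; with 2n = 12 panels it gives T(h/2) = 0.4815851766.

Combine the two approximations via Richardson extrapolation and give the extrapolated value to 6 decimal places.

Method order is 2; weight 2^2 = 4.
Top: 4(0.4815851766) − (0.4904245554) = 1.4359161510
R = 1.4359161510/3 = 0.4786387170

0.478639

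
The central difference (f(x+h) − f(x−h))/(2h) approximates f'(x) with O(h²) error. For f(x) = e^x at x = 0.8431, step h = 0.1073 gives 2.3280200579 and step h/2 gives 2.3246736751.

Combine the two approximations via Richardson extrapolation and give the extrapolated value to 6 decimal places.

Leading term ∝ h^2; use weight 4 = 2^2.
A(h/2) − A(h) = 2.3246736751 − 2.3280200579 = -0.0033463828
Divide by 2^2 − 1 = 3: (-0.0033463828)/3 = -0.0011154609
R = 2.3246736751 − 0.0011154609 = 2.3235582142

2.323558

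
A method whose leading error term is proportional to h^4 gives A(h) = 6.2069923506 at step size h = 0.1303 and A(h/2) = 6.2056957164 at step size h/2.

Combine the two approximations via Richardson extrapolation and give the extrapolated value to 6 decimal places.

Method order is 4; weight 2^4 = 16.
16*6.2056957164 = 99.2911314624; subtract 6.2069923506 → 93.0841391118
Divide by 2^4 − 1 = 15.
R = 93.0841391118/15 = 6.2056092741
Gap between inputs: 1.297e-03; correction applied: −0.0000864423.

6.205609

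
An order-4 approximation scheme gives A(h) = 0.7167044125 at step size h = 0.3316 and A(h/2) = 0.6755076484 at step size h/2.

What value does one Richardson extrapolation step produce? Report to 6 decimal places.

0.672761

Leading term ∝ h^4; use weight 16 = 2^4.
Weighted: 10.8081223744 − 0.7167044125 = 10.0914179619
Divide by 2^4 − 1 = 15.
Result: 0.6727611975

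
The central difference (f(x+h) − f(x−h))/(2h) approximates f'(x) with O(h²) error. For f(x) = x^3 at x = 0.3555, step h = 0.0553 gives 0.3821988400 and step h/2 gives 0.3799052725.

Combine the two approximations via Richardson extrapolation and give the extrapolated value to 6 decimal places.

0.379141

r = 2, so 2^r = 4.
4 × 0.3799052725 = 1.5196210900; 1.5196210900 − 0.3821988400 = 1.1374222500
R = 1.1374222500/3 = 0.3791407500
Correction |R − A(h/2)| = 7.645e-04; gap |A(h/2) − A(h)| = 2.294e-03.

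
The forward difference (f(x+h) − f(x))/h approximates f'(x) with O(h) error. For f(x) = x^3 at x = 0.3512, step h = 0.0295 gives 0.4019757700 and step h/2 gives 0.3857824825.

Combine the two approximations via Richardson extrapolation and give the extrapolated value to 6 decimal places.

0.369589

With r = 1 the leading error scales as h^1, so the weight is 2^1 = 2.
2×0.3857824825 = 0.7715649650; 0.7715649650 − 0.4019757700 = 0.3695891950
Divide by 2^1 − 1 = 1.
(2×0.3857824825 − 0.4019757700)/(2 − 1) = 0.3695891950
Shift from A(h/2): −0.0161932875.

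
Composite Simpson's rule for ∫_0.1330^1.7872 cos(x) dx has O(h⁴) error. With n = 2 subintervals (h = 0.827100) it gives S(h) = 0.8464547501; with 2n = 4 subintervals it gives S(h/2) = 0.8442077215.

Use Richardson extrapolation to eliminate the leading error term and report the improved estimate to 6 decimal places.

r = 4: numerator weight 16, denominator 15.
Numerator 16·A(h/2) − A(h) = 16·0.8442077215 − 0.8464547501 = 12.6608687939
12.6608687939 ÷ 15 = 0.8440579196

0.844058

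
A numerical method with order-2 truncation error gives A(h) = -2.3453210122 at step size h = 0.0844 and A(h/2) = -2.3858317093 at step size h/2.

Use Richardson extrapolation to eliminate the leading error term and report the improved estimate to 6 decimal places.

The method has order 2: 2^2 = 4.
Weighted: (-9.5433268372) − (-2.3453210122) = -7.1980058250
(4×(-2.3858317093) − (-2.3453210122))/(4 − 1) = -2.3993352750

-2.399335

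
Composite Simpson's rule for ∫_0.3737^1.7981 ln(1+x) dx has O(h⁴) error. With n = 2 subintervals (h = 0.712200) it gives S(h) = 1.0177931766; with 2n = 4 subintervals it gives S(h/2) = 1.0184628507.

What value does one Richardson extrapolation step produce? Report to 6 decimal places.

1.018507

Leading term ∝ h^4; use weight 16 = 2^4.
Difference of the inputs: 1.0184628507 − 1.0177931766 = 0.0006696741
Correction (A(h/2) − A(h))/(16 − 1) = 0.0006696741/15 = 0.0000446449
R = 1.0184628507 + 0.0000446449 = 1.0185074956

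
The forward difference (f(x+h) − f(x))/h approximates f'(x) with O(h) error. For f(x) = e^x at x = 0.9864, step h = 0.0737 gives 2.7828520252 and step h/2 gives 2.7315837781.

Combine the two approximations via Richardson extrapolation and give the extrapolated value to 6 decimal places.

2.680316

The method has order 1: 2^1 = 2.
2 × 2.7315837781 − 2.7828520252 = 2.6803155310
Divide by 2^1 − 1 = 1.
2.6803155310 ÷ 1 = 2.6803155310
Shift from A(h/2): −0.0512682471.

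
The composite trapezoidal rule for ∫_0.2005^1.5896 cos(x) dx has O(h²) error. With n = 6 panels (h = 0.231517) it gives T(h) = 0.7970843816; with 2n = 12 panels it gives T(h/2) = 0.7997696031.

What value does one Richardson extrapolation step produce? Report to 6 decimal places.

0.800665

The method has order 2: 2^2 = 4.
4·0.7997696031 − 0.7970843816 = 2.4019940308
(4·0.7997696031 − 0.7970843816)/(4 − 1) = 0.8006646769
Shift from A(h/2): +0.0008950738.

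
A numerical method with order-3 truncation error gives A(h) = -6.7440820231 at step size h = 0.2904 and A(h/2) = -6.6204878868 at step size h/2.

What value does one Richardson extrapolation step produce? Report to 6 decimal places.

-6.602832

Leading term ∝ h^3; use weight 8 = 2^3.
Difference of the inputs: -6.6204878868 − (-6.7440820231) = 0.1235941363
Correction (A(h/2) − A(h))/(8 − 1) = 0.1235941363/7 = 0.0176563052
R = A(h/2) + (A(h/2) − A(h))/7 = -6.6204878868 + 0.0176563052 = -6.6028315816
Gap between inputs: 1.236e-01; correction applied: +0.0176563052.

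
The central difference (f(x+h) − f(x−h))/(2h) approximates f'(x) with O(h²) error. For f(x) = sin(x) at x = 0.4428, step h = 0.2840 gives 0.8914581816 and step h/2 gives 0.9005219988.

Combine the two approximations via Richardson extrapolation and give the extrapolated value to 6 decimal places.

0.903543

With r = 2 the leading error scales as h^2, so the weight is 2^2 = 4.
Top: 4(0.9005219988) − (0.8914581816) = 2.7106298136
Divide by 2^2 − 1 = 3.
(4·0.9005219988 − 0.8914581816)/(4 − 1) = 0.9035432712
Correction |R − A(h/2)| = 3.021e-03; gap |A(h/2) − A(h)| = 9.064e-03.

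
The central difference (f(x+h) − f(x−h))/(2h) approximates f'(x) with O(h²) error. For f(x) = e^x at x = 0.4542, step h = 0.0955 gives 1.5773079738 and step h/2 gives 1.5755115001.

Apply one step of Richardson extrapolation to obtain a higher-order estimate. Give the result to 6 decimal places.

Error is O(h^2); halving h shrinks it by 2^2 = 4.
Numerator 4·A(h/2) − A(h) = 4·1.5755115001 − 1.5773079738 = 4.7247380266
Extrapolated: 4.7247380266 / 3 = 1.5749126755

1.574913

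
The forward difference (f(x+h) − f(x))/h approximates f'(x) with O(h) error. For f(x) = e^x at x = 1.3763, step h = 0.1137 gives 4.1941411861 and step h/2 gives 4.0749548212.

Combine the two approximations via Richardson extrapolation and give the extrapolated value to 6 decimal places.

3.955768

Order 1 gives 2^r = 2 and 2^r − 1 = 1.
Top: 2(4.0749548212) − (4.1941411861) = 3.9557684563
3.9557684563 ÷ 1 = 3.9557684563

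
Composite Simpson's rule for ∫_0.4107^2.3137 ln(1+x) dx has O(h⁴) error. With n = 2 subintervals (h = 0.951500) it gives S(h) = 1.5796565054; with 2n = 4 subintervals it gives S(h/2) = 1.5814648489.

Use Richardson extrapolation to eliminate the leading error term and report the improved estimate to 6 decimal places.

1.581585

Method order is 4; weight 2^4 = 16.
2^4×A(h/2) = 25.3034375824; minus A(h) gives 23.7237810770.
R = 23.7237810770/15 = 1.5815854051
Shift from A(h/2): +0.0001205562.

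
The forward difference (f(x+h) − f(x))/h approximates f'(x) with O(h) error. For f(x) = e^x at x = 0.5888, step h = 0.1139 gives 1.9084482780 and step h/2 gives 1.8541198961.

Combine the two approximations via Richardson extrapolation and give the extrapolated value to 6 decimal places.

1.799792

r = 1: numerator weight 2, denominator 1.
Weighted: 3.7082397922 − 1.9084482780 = 1.7997915142
Divide by 2^1 − 1 = 1.
Extrapolated: 1.7997915142 / 1 = 1.7997915142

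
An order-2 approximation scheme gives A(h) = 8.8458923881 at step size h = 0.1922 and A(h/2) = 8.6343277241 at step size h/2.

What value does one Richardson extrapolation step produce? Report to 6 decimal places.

Leading term ∝ h^2; use weight 4 = 2^2.
2^2 × A(h/2) = 34.5373108964; minus A(h) gives 25.6914185083.
R = 25.6914185083/3 = 8.5638061694

8.563806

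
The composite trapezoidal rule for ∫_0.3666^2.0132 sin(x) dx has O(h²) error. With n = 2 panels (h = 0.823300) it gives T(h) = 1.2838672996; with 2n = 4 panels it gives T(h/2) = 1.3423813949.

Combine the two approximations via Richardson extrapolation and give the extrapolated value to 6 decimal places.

1.361886

r = 2, so 2^r = 4.
Numerator 4 × A(h/2) − A(h) = 4 × 1.3423813949 − 1.2838672996 = 4.0856582800
Extrapolated: 4.0856582800 / 3 = 1.3618860933
Shift from A(h/2): +0.0195046984.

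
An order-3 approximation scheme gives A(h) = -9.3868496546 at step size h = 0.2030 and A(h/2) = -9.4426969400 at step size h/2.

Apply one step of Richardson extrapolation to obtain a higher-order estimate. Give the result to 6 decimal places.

Order 3 gives 2^r = 8 and 2^r − 1 = 7.
8*(-9.4426969400) − (-9.3868496546) = -66.1547258654
R = (-66.1547258654)/7 = -9.4506751236
Correction |R − A(h/2)| = 7.978e-03; gap |A(h/2) − A(h)| = 5.585e-02.

-9.450675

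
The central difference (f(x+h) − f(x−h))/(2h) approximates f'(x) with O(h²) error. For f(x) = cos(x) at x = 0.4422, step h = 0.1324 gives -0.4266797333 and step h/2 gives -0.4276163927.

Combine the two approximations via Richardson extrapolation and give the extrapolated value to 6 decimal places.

-0.427929

Error is O(h^2); halving h shrinks it by 2^2 = 4.
Difference of the inputs: -0.4276163927 − (-0.4266797333) = -0.0009366594
Correction (A(h/2) − A(h))/(4 − 1) = (-0.0009366594)/3 = -0.0003122198
R = A(h/2) + (A(h/2) − A(h))/3 = -0.4276163927 − 0.0003122198 = -0.4279286125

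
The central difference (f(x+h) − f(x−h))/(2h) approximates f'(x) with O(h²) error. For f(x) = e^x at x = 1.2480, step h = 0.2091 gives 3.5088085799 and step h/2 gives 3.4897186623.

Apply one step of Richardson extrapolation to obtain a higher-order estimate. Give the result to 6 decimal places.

3.483355

The method has order 2: 2^2 = 4.
4*3.4897186623 = 13.9588746492; 13.9588746492 − 3.5088085799 = 10.4500660693
Divide by 2^2 − 1 = 3.
R = 10.4500660693/3 = 3.4833553564
Correction |R − A(h/2)| = 6.363e-03; gap |A(h/2) − A(h)| = 1.909e-02.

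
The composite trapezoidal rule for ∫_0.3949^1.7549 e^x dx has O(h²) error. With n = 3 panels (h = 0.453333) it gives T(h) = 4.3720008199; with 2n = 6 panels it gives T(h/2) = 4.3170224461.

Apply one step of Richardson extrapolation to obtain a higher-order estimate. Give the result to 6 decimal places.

4.298696

r = 2: numerator weight 4, denominator 3.
4*4.3170224461 − 4.3720008199 = 12.8960889645
Divide by 2^2 − 1 = 3.
(4*4.3170224461 − 4.3720008199)/(4 − 1) = 4.2986963215
Correction |R − A(h/2)| = 1.833e-02; gap |A(h/2) − A(h)| = 5.498e-02.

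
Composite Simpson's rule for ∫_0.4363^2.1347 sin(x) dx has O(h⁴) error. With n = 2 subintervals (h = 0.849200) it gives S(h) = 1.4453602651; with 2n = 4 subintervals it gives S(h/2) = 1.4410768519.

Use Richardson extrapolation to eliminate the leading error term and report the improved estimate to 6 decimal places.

1.440791

r = 4: numerator weight 16, denominator 15.
Top: 16(1.4410768519) − (1.4453602651) = 21.6118693653
Denominator 16 − 1 = 15.
21.6118693653 ÷ 15 = 1.4407912910
Shift from A(h/2): −0.0002855609.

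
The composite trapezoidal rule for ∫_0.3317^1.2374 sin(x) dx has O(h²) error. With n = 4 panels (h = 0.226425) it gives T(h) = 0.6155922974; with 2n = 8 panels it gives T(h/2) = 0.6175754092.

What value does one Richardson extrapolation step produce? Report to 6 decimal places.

0.618236

r = 2: numerator weight 4, denominator 3.
Weighted: 2.4703016368 − 0.6155922974 = 1.8547093394
Divide by 2^2 − 1 = 3.
(4 × 0.6175754092 − 0.6155922974)/(4 − 1) = 0.6182364465
Correction |R − A(h/2)| = 6.610e-04; gap |A(h/2) − A(h)| = 1.983e-03.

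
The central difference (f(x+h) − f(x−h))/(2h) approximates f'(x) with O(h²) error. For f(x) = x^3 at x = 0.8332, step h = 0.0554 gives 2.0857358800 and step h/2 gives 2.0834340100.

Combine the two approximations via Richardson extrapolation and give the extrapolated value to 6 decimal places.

Order 2 gives 2^r = 4 and 2^r − 1 = 3.
4·2.0834340100 − 2.0857358800 = 6.2480001600
Denominator 4 − 1 = 3.
(4·2.0834340100 − 2.0857358800)/(4 − 1) = 2.0826667200

2.082667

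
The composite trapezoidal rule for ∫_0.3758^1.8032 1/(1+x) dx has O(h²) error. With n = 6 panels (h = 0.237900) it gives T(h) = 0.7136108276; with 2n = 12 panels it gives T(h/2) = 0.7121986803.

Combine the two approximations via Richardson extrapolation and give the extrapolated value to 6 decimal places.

0.711728

Error is O(h^2); halving h shrinks it by 2^2 = 4.
Difference of the inputs: 0.7121986803 − 0.7136108276 = -0.0014121473
Divide by 2^2 − 1 = 3: (-0.0014121473)/3 = -0.0004707158
R = A(h/2) + (A(h/2) − A(h))/3 = 0.7121986803 − 0.0004707158 = 0.7117279645
Shift from A(h/2): −0.0004707158.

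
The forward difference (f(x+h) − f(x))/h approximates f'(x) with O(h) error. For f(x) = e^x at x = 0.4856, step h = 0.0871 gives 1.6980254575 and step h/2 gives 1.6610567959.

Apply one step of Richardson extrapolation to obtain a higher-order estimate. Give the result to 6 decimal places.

Leading term ∝ h^1; use weight 2 = 2^1.
A(h/2) − A(h) = 1.6610567959 − 1.6980254575 = -0.0369686616
Correction (A(h/2) − A(h))/(2 − 1) = (-0.0369686616)/1 = -0.0369686616
R = A(h/2) + (A(h/2) − A(h))/1 = 1.6610567959 − 0.0369686616 = 1.6240881343
Gap between inputs: 3.697e-02; correction applied: −0.0369686616.

1.624088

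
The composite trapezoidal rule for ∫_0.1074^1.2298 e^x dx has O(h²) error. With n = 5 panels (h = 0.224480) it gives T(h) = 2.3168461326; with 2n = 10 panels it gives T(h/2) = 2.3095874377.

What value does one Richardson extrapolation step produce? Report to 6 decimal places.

2.307168

r = 2, so 2^r = 4.
Top: 4(2.3095874377) − (2.3168461326) = 6.9215036182
R = 6.9215036182/3 = 2.3071678727
Shift from A(h/2): −0.0024195650.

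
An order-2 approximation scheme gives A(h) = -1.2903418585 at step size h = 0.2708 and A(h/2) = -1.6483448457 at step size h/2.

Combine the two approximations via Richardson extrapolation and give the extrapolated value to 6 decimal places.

Error is O(h^2); halving h shrinks it by 2^2 = 4.
4×(-1.6483448457) − (-1.2903418585) = -5.3030375243
Divide by 2^2 − 1 = 3.
So the Richardson estimate is -1.7676791748.

-1.767679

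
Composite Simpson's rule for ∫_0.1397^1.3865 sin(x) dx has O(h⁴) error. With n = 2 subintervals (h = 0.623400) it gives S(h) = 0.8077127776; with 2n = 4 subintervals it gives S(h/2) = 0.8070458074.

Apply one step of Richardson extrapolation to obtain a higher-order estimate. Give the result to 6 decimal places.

r = 4, so 2^r = 16.
16*0.8070458074 = 12.9127329184; 12.9127329184 − 0.8077127776 = 12.1050201408
12.1050201408 ÷ 15 = 0.8070013427
Gap between inputs: 6.670e-04; correction applied: −0.0000444647.

0.807001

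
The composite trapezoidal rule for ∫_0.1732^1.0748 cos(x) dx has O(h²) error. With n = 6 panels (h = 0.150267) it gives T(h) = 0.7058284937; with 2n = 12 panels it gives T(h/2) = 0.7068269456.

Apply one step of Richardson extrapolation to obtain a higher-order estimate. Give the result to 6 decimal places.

r = 2: numerator weight 4, denominator 3.
Difference of the inputs: 0.7068269456 − 0.7058284937 = 0.0009984519
Divide by 2^2 − 1 = 3: 0.0009984519/3 = 0.0003328173
R = 0.7068269456 + 0.0003328173 = 0.7071597629
Shift from A(h/2): +0.0003328173.

0.707160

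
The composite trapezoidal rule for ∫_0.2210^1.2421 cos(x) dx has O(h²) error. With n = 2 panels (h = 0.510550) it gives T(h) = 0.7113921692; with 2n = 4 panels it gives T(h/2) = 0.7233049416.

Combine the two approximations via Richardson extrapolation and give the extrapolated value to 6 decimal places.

With r = 2 the leading error scales as h^2, so the weight is 2^2 = 4.
4×0.7233049416 = 2.8932197664; 2.8932197664 − 0.7113921692 = 2.1818275972
2.1818275972 ÷ 3 = 0.7272758657

0.727276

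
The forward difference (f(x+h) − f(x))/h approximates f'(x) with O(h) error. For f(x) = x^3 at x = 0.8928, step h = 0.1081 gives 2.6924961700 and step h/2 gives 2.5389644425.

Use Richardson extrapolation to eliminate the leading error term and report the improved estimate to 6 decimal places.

2.385433

With r = 1 the leading error scales as h^1, so the weight is 2^1 = 2.
2·2.5389644425 = 5.0779288850; 5.0779288850 − 2.6924961700 = 2.3854327150
R = 2.3854327150/1 = 2.3854327150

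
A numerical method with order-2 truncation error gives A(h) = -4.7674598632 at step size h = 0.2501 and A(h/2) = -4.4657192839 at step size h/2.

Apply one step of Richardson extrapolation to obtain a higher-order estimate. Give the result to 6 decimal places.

Leading term ∝ h^2; use weight 4 = 2^2.
2^2 × A(h/2) = -17.8628771356; minus A(h) gives -13.0954172724.
Divide by 2^2 − 1 = 3.
Result: -4.3651390908

-4.365139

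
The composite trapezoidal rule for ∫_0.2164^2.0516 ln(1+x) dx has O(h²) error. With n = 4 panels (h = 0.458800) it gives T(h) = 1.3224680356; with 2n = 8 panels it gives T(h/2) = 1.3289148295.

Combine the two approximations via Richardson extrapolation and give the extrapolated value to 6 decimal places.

1.331064

Method order is 2; weight 2^2 = 4.
4·1.3289148295 = 5.3156593180; 5.3156593180 − 1.3224680356 = 3.9931912824
Divide by 2^2 − 1 = 3.
(4·1.3289148295 − 1.3224680356)/(4 − 1) = 1.3310637608
Correction |R − A(h/2)| = 2.149e-03; gap |A(h/2) − A(h)| = 6.447e-03.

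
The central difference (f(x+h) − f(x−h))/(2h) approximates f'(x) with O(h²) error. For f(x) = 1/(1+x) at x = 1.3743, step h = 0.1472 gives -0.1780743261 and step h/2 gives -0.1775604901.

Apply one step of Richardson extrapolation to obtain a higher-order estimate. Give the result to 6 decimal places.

-0.177389

r = 2, so 2^r = 4.
4 × (-0.1775604901) = -0.7102419604; subtract (-0.1780743261) → -0.5321676343
(-0.5321676343) ÷ 3 = -0.1773892114
Shift from A(h/2): +0.0001712787.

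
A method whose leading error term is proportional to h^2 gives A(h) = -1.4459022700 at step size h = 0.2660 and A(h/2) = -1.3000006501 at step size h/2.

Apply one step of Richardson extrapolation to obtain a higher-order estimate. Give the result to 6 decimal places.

-1.251367

Leading term ∝ h^2; use weight 4 = 2^2.
4×(-1.3000006501) − (-1.4459022700) = -3.7541003304
Divide by 2^2 − 1 = 3.
So the Richardson estimate is -1.2513667768.
Gap between inputs: 1.459e-01; correction applied: +0.0486338733.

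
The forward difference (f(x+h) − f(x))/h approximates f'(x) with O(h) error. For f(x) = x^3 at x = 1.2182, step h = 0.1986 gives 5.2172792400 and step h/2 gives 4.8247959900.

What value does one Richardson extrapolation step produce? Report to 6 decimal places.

With r = 1 the leading error scales as h^1, so the weight is 2^1 = 2.
2 × 4.8247959900 − 5.2172792400 = 4.4323127400
Extrapolated: 4.4323127400 / 1 = 4.4323127400

4.432313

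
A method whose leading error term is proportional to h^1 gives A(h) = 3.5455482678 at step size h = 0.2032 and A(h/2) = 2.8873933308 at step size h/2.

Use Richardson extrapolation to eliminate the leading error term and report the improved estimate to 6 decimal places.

2.229238

Order 1 gives 2^r = 2 and 2^r − 1 = 1.
2 × 2.8873933308 = 5.7747866616; 5.7747866616 − 3.5455482678 = 2.2292383938
Divide by 2^1 − 1 = 1.
Result: 2.2292383938
Shift from A(h/2): −0.6581549370.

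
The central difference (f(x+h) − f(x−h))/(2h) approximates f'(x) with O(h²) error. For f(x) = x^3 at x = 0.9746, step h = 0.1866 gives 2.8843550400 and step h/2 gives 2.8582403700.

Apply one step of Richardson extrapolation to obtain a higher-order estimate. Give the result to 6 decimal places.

Method order is 2; weight 2^2 = 4.
Top: 4(2.8582403700) − (2.8843550400) = 8.5486064400
Divide by 2^2 − 1 = 3.
(4 × 2.8582403700 − 2.8843550400)/(4 − 1) = 2.8495354800

2.849535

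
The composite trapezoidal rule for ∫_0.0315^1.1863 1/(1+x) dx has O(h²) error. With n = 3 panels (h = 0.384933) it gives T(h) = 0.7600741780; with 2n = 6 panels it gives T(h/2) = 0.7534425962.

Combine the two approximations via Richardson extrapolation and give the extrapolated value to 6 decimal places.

0.751232

Method order is 2; weight 2^2 = 4.
Weighted: 3.0137703848 − 0.7600741780 = 2.2536962068
Denominator 4 − 1 = 3.
Extrapolated: 2.2536962068 / 3 = 0.7512320689
Shift from A(h/2): −0.0022105273.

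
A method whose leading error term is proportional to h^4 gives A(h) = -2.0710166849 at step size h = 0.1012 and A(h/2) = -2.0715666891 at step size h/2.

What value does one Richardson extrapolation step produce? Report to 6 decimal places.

-2.071603

Leading term ∝ h^4; use weight 16 = 2^4.
Numerator 16·A(h/2) − A(h) = 16·(-2.0715666891) − (-2.0710166849) = -31.0740503407
(-31.0740503407) ÷ 15 = -2.0716033560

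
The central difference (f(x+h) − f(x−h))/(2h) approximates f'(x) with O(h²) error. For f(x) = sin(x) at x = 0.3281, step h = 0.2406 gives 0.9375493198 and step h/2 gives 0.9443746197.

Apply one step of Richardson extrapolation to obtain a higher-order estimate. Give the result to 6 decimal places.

0.946650

The method has order 2: 2^2 = 4.
4*0.9443746197 = 3.7774984788; 3.7774984788 − 0.9375493198 = 2.8399491590
Denominator 4 − 1 = 3.
R = 2.8399491590/3 = 0.9466497197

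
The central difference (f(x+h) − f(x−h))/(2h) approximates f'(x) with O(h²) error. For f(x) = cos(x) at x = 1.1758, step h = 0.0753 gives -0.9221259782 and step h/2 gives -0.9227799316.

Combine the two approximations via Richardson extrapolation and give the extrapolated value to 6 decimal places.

The method has order 2: 2^2 = 4.
4 × (-0.9227799316) − (-0.9221259782) = -2.7689937482
(-2.7689937482) ÷ 3 = -0.9229979161
Gap between inputs: 6.540e-04; correction applied: −0.0002179845.

-0.922998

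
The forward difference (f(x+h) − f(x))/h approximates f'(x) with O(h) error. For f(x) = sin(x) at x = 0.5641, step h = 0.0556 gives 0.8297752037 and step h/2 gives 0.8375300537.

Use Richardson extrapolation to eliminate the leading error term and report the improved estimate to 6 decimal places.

0.845285

Method order is 1; weight 2^1 = 2.
A(h/2) − A(h) = 0.8375300537 − 0.8297752037 = 0.0077548500
Divide by 2^1 − 1 = 1: 0.0077548500/1 = 0.0077548500
R = 0.8375300537 + 0.0077548500 = 0.8452849037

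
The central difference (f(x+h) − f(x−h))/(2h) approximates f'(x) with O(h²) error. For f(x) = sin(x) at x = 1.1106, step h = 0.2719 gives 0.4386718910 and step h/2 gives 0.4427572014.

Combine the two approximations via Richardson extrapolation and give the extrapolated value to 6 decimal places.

0.444119

r = 2: numerator weight 4, denominator 3.
Weighted: 1.7710288056 − 0.4386718910 = 1.3323569146
Divide by 2^2 − 1 = 3.
(4×0.4427572014 − 0.4386718910)/(4 − 1) = 0.4441189715
Gap between inputs: 4.085e-03; correction applied: +0.0013617701.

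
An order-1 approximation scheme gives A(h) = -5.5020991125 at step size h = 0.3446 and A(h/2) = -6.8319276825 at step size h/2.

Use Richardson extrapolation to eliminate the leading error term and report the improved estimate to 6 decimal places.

r = 1: numerator weight 2, denominator 1.
Top: 2(-6.8319276825) − (-5.5020991125) = -8.1617562525
Denominator 2 − 1 = 1.
Extrapolated: (-8.1617562525) / 1 = -8.1617562525
Correction |R − A(h/2)| = 1.330e+00; gap |A(h/2) − A(h)| = 1.330e+00.

-8.161756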